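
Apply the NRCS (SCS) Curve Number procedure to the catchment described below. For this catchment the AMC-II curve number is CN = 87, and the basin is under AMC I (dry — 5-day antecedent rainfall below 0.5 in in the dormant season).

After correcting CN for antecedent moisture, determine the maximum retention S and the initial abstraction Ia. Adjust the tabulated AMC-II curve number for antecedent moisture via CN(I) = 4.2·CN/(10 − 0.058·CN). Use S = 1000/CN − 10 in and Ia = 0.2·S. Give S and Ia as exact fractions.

S = 6500/1827 in ≈ 3.558 in; Ia = 1300/1827 in ≈ 0.712 in

CN(I) from CN(II)=87: (4.2·87)/(10 − 0.058·87) = 182700/2477 ≈ 73.759
Max retention: S = 1000/(182700/2477) − 10 = 6500/1827 in (≈ 3.558 in)
Initial abstraction Ia = S/5 = (6500/1827)/5 = 1300/1827 ≈ 0.712 in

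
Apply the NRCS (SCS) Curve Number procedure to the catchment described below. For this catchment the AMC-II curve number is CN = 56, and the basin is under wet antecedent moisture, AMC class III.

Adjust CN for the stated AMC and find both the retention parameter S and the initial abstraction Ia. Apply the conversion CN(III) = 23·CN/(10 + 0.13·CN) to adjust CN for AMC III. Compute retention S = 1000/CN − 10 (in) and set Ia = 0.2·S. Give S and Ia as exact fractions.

CN(III) from CN(II)=56: (23·56)/(10 + 0.13·56) = 4025/54 ≈ 74.537
Retention S: 1000/CN − 10 with CN=74.537 → S = 550/161 ≈ 3.416 in
Ia = 0.2S: 0.2·3.416 = 0.683 in (exactly 110/161)

S = 550/161 in ≈ 3.416 in; Ia = 110/161 in ≈ 0.683 in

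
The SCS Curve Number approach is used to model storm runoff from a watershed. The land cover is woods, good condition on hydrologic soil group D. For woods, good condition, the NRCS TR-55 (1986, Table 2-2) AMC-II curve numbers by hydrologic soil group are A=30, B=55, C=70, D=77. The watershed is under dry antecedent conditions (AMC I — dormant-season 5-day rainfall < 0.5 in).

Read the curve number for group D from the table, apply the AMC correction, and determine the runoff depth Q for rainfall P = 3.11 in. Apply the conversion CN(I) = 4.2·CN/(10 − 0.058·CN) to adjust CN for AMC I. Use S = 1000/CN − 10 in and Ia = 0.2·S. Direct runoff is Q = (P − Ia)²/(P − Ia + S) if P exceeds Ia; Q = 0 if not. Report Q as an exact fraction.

NRCS table: woods, good condition, soil group D → CN(II) = 77
CN(I) from CN(II)=77: (4.2·77)/(10 − 0.058·77) = 161700/2767 ≈ 58.439
S = 1000/(161700/2767) − 10 = 11500/1617 in ≈ 7.112 in
Ia = 0.2S: 0.2·7.112 = 1.422 in (exactly 2300/1617)
P − Ia = 3.110 − 1.422 = 272887/161700 ≈ 1.688 in (> 0, runoff occurs)
Q = (272887/161700)²/((272887/161700) + 11500/1617) = (74467314769/26146890000)/(1422887/161700) = 74467314769/230080827900 in ≈ 0.324 in

Q = 74467314769/230080827900 in ≈ 0.324 in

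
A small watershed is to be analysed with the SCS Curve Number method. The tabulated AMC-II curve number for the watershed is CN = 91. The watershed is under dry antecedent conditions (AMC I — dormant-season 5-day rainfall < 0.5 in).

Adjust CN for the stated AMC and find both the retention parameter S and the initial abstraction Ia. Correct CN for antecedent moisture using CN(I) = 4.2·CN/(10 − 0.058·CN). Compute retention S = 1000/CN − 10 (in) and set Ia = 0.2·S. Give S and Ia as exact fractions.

S = 1500/637 in ≈ 2.355 in; Ia = 300/637 in ≈ 0.471 in

CN(I) from CN(II)=91: (4.2·91)/(10 − 0.058·91) = 63700/787 ≈ 80.940
Max retention: S = 1000/(63700/787) − 10 = 1500/637 in (≈ 2.355 in)
Ia = 0.2·(1500/637) = 300/637 in ≈ 0.471 in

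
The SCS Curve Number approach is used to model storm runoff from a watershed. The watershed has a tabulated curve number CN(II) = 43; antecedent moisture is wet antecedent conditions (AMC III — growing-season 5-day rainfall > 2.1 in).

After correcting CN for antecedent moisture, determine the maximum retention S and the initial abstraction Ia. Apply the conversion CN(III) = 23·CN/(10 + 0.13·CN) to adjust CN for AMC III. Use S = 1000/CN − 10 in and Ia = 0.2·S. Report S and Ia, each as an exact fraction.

S = 5700/989 in ≈ 5.763 in; Ia = 1140/989 in ≈ 1.153 in

Wet (AMC III): CN(III) = 23·43/(10 + 0.13·43) = 989/(1559/100) = 98900/1559 ≈ 63.438
S = 1000/(98900/1559) − 10 = 5700/989 in ≈ 5.763 in
Ia = 0.2S: 0.2·5.763 = 1.153 in (exactly 1140/989)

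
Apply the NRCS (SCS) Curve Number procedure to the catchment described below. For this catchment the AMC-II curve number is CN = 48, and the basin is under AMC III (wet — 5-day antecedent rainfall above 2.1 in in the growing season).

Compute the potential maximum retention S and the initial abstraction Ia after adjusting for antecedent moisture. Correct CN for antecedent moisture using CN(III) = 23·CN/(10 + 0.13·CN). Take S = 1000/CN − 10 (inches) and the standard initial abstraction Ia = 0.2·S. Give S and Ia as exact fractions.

S = 325/69 in ≈ 4.710 in; Ia = 65/69 in ≈ 0.942 in

CN(III) from CN(II)=48: (23·48)/(10 + 0.13·48) = 13800/203 ≈ 67.980
Retention S: 1000/CN − 10 with CN=67.980 → S = 325/69 ≈ 4.710 in
Initial abstraction Ia = S/5 = (325/69)/5 = 65/69 ≈ 0.942 in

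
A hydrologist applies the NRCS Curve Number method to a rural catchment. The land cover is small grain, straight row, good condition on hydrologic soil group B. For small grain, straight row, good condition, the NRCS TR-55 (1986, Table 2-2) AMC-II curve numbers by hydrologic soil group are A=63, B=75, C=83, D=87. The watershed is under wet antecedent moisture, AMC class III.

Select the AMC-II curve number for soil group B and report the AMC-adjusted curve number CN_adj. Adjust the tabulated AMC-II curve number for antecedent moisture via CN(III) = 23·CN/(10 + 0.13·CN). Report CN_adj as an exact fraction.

CN_adj = 6900/79 ≈ 87.342

NRCS table: small grain, straight row, good condition, soil group B → CN(II) = 75
Wet (AMC III): CN(III) = 23·75/(10 + 0.13·75) = 1725/(79/4) = 6900/79 ≈ 87.342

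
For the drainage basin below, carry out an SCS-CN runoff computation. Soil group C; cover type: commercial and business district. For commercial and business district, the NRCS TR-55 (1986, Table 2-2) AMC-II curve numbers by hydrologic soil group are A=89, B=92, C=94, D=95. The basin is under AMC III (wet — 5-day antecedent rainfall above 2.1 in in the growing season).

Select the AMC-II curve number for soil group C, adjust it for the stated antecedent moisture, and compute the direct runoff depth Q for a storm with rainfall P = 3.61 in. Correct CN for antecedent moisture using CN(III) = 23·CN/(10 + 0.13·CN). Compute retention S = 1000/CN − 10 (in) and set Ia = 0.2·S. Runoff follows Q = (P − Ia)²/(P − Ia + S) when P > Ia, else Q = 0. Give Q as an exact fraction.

NRCS table: commercial and business district, soil group C → CN(II) = 94
Wet (AMC III): CN(III) = 23·94/(10 + 0.13·94) = 2162/(1111/50) = 108100/1111 ≈ 97.300
Max retention: S = 1000/(108100/1111) − 10 = 300/1081 in (≈ 0.278 in)
Ia = 0.2·(300/1081) = 60/1081 in ≈ 0.056 in
P − Ia = 3.610 − 0.056 = 384241/108100 ≈ 3.554 in (> 0, runoff occurs)
Q = (384241/108100)²/((384241/108100) + 300/1081) = (147641146081/11685610000)/(414241/108100) = 147641146081/44779452100 in ≈ 3.297 in

Q = 147641146081/44779452100 in ≈ 3.297 in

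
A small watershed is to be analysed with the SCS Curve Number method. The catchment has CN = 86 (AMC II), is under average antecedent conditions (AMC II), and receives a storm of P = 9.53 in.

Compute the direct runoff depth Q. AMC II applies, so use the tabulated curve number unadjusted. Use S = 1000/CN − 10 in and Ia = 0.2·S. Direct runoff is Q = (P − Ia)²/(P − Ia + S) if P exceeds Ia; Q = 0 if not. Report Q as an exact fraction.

CN(II) = 86; AMC II needs no correction.
Max retention: S = 1000/86 − 10 = 70/43 in (≈ 1.628 in)
Ia = 0.2S: 0.2·1.628 = 0.326 in (exactly 14/43)
P − Ia = 9.530 − 0.326 = 39579/4300 ≈ 9.204 in (> 0, runoff occurs)
Q: (39579/4300)² ÷ (46579/4300) = 1566497241/200289700 in (≈ 7.821 in)

Q = 1566497241/200289700 in ≈ 7.821 in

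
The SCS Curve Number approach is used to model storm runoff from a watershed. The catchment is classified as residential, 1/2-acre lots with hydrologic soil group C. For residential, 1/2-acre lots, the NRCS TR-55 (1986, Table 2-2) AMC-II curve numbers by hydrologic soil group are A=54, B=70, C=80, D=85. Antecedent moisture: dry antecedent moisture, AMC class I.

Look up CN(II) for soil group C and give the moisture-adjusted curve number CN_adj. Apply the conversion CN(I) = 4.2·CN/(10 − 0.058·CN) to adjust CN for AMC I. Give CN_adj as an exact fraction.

CN_adj = 4200/67 ≈ 62.687

NRCS table: residential, 1/2-acre lots, soil group C → CN(II) = 80
Dry (AMC I): CN(I) = 4.2·80/(10 − 0.058·80) = 336/(134/25) = 4200/67 ≈ 62.687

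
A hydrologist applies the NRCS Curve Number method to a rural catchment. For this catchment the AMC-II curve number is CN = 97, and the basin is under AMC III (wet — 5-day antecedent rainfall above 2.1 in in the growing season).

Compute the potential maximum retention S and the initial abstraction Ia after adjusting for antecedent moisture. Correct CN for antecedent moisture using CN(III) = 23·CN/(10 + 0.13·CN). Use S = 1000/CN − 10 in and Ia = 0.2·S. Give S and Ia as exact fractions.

CN(III) from CN(II)=97: (23·97)/(10 + 0.13·97) = 223100/2261 ≈ 98.673
Max retention: S = 1000/(223100/2261) − 10 = 300/2231 in (≈ 0.134 in)
Initial abstraction Ia = S/5 = (300/2231)/5 = 60/2231 ≈ 0.027 in

S = 300/2231 in ≈ 0.134 in; Ia = 60/2231 in ≈ 0.027 in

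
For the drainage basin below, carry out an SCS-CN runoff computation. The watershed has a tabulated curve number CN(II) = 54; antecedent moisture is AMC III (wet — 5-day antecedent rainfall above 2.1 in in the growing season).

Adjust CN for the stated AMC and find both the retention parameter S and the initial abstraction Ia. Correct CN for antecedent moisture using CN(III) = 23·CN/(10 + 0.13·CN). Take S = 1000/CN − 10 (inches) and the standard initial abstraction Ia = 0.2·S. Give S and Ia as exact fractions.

Adjust CN=54 to AMC III: 23·54/(10 + 0.13·54) → 1242 ÷ (851/50) = 2700/37 ≈ 72.973
Max retention: S = 1000/(2700/37) − 10 = 100/27 in (≈ 3.704 in)
Ia = 0.2·(100/27) = 20/27 in ≈ 0.741 in

S = 100/27 in ≈ 3.704 in; Ia = 20/27 in ≈ 0.741 in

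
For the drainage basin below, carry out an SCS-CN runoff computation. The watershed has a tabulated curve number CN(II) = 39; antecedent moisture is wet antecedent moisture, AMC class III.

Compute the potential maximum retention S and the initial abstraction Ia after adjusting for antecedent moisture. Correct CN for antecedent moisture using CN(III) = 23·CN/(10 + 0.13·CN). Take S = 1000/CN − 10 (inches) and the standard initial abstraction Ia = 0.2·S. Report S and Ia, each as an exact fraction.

CN(III) from CN(II)=39: (23·39)/(10 + 0.13·39) = 89700/1507 ≈ 59.522
S = 1000/(89700/1507) − 10 = 6100/897 in ≈ 6.800 in
Ia = 0.2S: 0.2·6.800 = 1.360 in (exactly 1220/897)

S = 6100/897 in ≈ 6.800 in; Ia = 1220/897 in ≈ 1.360 in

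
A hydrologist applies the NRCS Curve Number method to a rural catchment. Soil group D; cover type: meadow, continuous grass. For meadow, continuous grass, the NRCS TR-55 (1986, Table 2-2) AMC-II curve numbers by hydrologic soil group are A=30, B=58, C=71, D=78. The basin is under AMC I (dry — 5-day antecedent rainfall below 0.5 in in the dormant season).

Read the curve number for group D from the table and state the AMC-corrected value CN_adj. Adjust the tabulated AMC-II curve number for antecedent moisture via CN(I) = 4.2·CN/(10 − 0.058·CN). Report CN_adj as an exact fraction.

CN_adj = 81900/1369 ≈ 59.825

NRCS table: meadow, continuous grass, soil group D → CN(II) = 78
Adjust CN=78 to AMC I: 4.2·78/(10 − 0.058·78) → (1638/5) ÷ (1369/250) = 81900/1369 ≈ 59.825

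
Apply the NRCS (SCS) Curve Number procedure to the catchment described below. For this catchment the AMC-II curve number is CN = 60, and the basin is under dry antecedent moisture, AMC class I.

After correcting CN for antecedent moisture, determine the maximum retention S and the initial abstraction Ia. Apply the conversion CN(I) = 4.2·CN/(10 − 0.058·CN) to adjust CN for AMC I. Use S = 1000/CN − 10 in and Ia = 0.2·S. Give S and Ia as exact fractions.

S = 1000/63 in ≈ 15.873 in; Ia = 200/63 in ≈ 3.175 in

Dry (AMC I): CN(I) = 4.2·60/(10 − 0.058·60) = 252/(163/25) = 6300/163 ≈ 38.650
Retention S: 1000/CN − 10 with CN=38.650 → S = 1000/63 ≈ 15.873 in
Ia = 0.2·(1000/63) = 200/63 in ≈ 3.175 in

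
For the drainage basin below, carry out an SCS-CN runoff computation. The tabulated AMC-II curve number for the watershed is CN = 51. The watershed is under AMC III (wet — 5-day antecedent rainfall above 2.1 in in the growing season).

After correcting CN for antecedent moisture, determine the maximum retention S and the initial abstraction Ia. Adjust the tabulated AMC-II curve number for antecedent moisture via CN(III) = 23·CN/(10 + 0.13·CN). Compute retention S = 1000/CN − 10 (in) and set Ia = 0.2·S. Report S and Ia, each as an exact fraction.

S = 4900/1173 in ≈ 4.177 in; Ia = 980/1173 in ≈ 0.835 in

Adjust CN=51 to AMC III: 23·51/(10 + 0.13·51) → 1173 ÷ (1663/100) = 117300/1663 ≈ 70.535
S = 1000/(117300/1663) − 10 = 4900/1173 in ≈ 4.177 in
Initial abstraction Ia = S/5 = (4900/1173)/5 = 980/1173 ≈ 0.835 in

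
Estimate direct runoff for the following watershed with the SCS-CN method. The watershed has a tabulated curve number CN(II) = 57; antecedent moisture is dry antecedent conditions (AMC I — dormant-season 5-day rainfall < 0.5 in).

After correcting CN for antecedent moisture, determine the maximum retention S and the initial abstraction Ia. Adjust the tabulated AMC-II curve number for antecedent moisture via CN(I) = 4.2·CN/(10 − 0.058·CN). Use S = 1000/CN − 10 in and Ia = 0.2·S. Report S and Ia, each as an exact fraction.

S = 21500/1197 in ≈ 17.962 in; Ia = 4300/1197 in ≈ 3.592 in

Dry (AMC I): CN(I) = 4.2·57/(10 − 0.058·57) = (1197/5)/(3347/500) = 119700/3347 ≈ 35.763
Retention S: 1000/CN − 10 with CN=35.763 → S = 21500/1197 ≈ 17.962 in
Initial abstraction Ia = S/5 = (21500/1197)/5 = 4300/1197 ≈ 3.592 in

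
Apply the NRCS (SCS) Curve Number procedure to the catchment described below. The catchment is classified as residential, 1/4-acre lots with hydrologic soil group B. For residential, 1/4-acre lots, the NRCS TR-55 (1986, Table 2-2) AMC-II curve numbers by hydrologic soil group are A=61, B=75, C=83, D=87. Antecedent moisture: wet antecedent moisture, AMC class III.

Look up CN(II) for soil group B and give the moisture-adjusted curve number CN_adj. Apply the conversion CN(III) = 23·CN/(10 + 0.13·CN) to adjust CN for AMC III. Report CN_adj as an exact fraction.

CN_adj = 6900/79 ≈ 87.342

NRCS table: residential, 1/4-acre lots, soil group B → CN(II) = 75
Wet (AMC III): CN(III) = 23·75/(10 + 0.13·75) = 1725/(79/4) = 6900/79 ≈ 87.342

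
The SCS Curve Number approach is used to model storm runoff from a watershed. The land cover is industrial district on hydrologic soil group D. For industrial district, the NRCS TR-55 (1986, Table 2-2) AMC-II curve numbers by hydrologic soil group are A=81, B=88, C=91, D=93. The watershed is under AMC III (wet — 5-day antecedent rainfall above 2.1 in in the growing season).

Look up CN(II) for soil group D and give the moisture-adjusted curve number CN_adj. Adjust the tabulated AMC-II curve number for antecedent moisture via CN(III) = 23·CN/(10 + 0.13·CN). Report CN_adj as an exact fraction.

CN_adj = 213900/2209 ≈ 96.831

NRCS table: industrial district, soil group D → CN(II) = 93
Wet (AMC III): CN(III) = 23·93/(10 + 0.13·93) = 2139/(2209/100) = 213900/2209 ≈ 96.831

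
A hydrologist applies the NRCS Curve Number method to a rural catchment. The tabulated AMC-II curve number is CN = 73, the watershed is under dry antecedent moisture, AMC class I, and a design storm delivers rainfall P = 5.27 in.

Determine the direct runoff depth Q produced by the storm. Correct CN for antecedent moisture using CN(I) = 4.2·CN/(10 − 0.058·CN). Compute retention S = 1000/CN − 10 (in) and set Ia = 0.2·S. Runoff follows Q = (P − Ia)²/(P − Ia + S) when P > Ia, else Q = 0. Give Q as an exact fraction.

Q = 32147414209/32157076700 in ≈ 1.000 in

CN(I) from CN(II)=73: (4.2·73)/(10 − 0.058·73) = 51100/961 ≈ 53.174
S = 1000/(51100/961) − 10 = 4500/511 in ≈ 8.806 in
Ia = 0.2S: 0.2·8.806 = 1.761 in (exactly 900/511)
Since P=5.270 > Ia=1.761: effective rainfall P−Ia = 179297/51100 in
Q: (179297/51100)² ÷ (629297/51100) = 32147414209/32157076700 in (≈ 1.000 in)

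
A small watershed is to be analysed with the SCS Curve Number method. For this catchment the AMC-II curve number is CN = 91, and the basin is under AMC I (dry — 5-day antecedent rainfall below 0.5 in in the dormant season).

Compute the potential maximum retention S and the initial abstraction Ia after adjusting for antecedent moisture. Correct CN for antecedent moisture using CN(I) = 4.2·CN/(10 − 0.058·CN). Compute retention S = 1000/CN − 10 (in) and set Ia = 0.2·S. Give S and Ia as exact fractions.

Dry (AMC I): CN(I) = 4.2·91/(10 − 0.058·91) = (1911/5)/(2361/500) = 63700/787 ≈ 80.940
Retention S: 1000/CN − 10 with CN=80.940 → S = 1500/637 ≈ 2.355 in
Ia = 0.2S: 0.2·2.355 = 0.471 in (exactly 300/637)

S = 1500/637 in ≈ 2.355 in; Ia = 300/637 in ≈ 0.471 in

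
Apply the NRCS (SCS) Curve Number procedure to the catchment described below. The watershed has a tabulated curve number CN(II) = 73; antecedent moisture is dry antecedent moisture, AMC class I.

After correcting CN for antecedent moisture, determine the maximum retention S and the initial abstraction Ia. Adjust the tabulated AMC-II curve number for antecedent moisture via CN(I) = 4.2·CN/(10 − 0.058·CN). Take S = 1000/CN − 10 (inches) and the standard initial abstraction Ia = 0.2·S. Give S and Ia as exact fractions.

Dry (AMC I): CN(I) = 4.2·73/(10 − 0.058·73) = (1533/5)/(2883/500) = 51100/961 ≈ 53.174
S = 1000/(51100/961) − 10 = 4500/511 in ≈ 8.806 in
Ia = 0.2S: 0.2·8.806 = 1.761 in (exactly 900/511)

S = 4500/511 in ≈ 8.806 in; Ia = 900/511 in ≈ 1.761 in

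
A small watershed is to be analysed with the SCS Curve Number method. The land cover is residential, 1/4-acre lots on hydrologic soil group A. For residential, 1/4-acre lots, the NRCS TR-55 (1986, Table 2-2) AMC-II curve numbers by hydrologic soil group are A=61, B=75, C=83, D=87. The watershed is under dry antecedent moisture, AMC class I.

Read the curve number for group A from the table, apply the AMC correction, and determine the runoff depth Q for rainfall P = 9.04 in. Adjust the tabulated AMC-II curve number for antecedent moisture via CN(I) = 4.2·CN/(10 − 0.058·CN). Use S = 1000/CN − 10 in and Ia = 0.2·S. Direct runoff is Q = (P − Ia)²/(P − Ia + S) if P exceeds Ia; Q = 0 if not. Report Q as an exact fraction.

Q = 2048128002/1208954425 in ≈ 1.694 in

NRCS table: residential, 1/4-acre lots, soil group A → CN(II) = 61
Adjust CN=61 to AMC I: 4.2·61/(10 − 0.058·61) → (1281/5) ÷ (3231/500) = 42700/1077 ≈ 39.647
Retention S: 1000/CN − 10 with CN=39.647 → S = 6500/427 ≈ 15.222 in
Ia = 0.2S: 0.2·15.222 = 3.044 in (exactly 1300/427)
Excess rainfall: 9.040 − 3.044 = 5.996 in; P > Ia so Q > 0
Q = (64002/10675)²/((64002/10675) + 6500/427) = (4096256004/113955625)/(226502/10675) = 2048128002/1208954425 in ≈ 1.694 in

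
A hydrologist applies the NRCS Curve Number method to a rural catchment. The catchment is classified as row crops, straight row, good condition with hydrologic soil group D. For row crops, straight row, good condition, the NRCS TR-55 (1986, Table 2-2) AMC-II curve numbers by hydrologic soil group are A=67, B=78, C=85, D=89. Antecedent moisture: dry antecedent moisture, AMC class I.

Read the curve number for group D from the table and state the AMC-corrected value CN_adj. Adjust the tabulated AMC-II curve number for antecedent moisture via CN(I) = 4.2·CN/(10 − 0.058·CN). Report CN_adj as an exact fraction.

CN_adj = 186900/2419 ≈ 77.263

NRCS table: row crops, straight row, good condition, soil group D → CN(II) = 89
Dry (AMC I): CN(I) = 4.2·89/(10 − 0.058·89) = (1869/5)/(2419/500) = 186900/2419 ≈ 77.263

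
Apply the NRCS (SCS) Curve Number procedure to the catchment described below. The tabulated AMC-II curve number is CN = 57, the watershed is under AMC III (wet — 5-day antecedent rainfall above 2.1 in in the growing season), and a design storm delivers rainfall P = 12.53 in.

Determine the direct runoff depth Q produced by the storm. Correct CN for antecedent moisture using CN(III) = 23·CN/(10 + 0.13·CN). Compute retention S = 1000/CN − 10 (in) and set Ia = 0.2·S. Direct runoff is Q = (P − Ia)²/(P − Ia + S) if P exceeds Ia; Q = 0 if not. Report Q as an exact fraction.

Adjust CN=57 to AMC III: 23·57/(10 + 0.13·57) → 1311 ÷ (1741/100) = 131100/1741 ≈ 75.302
S = 1000/(131100/1741) − 10 = 4300/1311 in ≈ 3.280 in
Initial abstraction Ia = S/5 = (4300/1311)/5 = 860/1311 ≈ 0.656 in
Since P=12.530 > Ia=0.656: effective rainfall P−Ia = 1556683/131100 in
Q = (1556683/131100)²/((1556683/131100) + 4300/1311) = (2423261962489/17187210000)/(1986683/131100) = 2423261962489/260454141300 in ≈ 9.304 in

Q = 2423261962489/260454141300 in ≈ 9.304 in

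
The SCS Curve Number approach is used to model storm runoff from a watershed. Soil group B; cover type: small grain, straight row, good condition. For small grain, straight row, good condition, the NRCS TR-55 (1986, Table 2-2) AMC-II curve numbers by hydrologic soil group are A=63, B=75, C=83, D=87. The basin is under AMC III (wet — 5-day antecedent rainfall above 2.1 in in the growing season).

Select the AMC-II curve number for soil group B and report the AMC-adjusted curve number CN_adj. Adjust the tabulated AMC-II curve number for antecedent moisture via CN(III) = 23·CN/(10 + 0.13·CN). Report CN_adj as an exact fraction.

NRCS table: small grain, straight row, good condition, soil group B → CN(II) = 75
Adjust CN=75 to AMC III: 23·75/(10 + 0.13·75) → 1725 ÷ (79/4) = 6900/79 ≈ 87.342

CN_adj = 6900/79 ≈ 87.342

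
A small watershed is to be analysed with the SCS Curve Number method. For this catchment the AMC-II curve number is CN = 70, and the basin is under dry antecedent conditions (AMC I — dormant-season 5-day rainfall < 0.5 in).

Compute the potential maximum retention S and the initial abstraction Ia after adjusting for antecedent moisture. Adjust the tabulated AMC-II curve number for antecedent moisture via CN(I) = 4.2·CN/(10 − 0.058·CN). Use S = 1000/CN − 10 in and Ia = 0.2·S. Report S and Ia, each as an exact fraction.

S = 500/49 in ≈ 10.204 in; Ia = 100/49 in ≈ 2.041 in

Adjust CN=70 to AMC I: 4.2·70/(10 − 0.058·70) → 294 ÷ (297/50) = 4900/99 ≈ 49.495
Max retention: S = 1000/(4900/99) − 10 = 500/49 in (≈ 10.204 in)
Ia = 0.2S: 0.2·10.204 = 2.041 in (exactly 100/49)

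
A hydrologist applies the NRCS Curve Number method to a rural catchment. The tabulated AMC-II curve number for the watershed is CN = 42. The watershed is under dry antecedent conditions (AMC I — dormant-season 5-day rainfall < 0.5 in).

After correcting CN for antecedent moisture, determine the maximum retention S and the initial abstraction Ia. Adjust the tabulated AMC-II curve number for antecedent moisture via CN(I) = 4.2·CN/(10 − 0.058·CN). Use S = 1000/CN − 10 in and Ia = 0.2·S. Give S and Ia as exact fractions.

S = 14500/441 in ≈ 32.880 in; Ia = 2900/441 in ≈ 6.576 in

Dry (AMC I): CN(I) = 4.2·42/(10 − 0.058·42) = (882/5)/(1891/250) = 44100/1891 ≈ 23.321
S = 1000/(44100/1891) − 10 = 14500/441 in ≈ 32.880 in
Ia = 0.2S: 0.2·32.880 = 6.576 in (exactly 2900/441)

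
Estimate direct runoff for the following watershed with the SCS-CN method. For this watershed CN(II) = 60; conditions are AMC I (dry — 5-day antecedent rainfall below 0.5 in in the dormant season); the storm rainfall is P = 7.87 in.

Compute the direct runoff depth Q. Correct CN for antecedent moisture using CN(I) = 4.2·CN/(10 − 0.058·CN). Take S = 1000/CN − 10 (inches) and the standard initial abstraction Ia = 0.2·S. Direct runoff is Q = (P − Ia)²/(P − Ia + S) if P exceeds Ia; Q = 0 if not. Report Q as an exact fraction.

Adjust CN=60 to AMC I: 4.2·60/(10 − 0.058·60) → 252 ÷ (163/25) = 6300/163 ≈ 38.650
Max retention: S = 1000/(6300/163) − 10 = 1000/63 in (≈ 15.873 in)
Ia = 0.2·(1000/63) = 200/63 in ≈ 3.175 in
Excess rainfall: 7.870 − 3.175 = 4.695 in; P > Ia so Q > 0
Q = (29581/6300)²/((29581/6300) + 1000/63) = (875035561/39690000)/(129581/6300) = 875035561/816360300 in ≈ 1.072 in

Q = 875035561/816360300 in ≈ 1.072 in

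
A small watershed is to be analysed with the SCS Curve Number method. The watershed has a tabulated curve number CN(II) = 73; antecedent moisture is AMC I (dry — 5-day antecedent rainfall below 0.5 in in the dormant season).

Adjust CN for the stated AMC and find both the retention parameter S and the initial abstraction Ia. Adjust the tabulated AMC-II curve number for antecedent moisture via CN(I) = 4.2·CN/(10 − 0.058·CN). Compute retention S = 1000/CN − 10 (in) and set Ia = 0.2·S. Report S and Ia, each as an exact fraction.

Dry (AMC I): CN(I) = 4.2·73/(10 − 0.058·73) = (1533/5)/(2883/500) = 51100/961 ≈ 53.174
Max retention: S = 1000/(51100/961) − 10 = 4500/511 in (≈ 8.806 in)
Ia = 0.2S: 0.2·8.806 = 1.761 in (exactly 900/511)

S = 4500/511 in ≈ 8.806 in; Ia = 900/511 in ≈ 1.761 in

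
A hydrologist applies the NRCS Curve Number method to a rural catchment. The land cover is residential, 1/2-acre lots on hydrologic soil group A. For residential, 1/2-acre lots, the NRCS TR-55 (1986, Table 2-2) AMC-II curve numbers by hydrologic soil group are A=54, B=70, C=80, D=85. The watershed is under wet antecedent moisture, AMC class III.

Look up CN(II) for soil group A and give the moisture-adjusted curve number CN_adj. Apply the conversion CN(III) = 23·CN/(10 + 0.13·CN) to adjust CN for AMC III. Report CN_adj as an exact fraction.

CN_adj = 2700/37 ≈ 72.973

NRCS table: residential, 1/2-acre lots, soil group A → CN(II) = 54
CN(III) from CN(II)=54: (23·54)/(10 + 0.13·54) = 2700/37 ≈ 72.973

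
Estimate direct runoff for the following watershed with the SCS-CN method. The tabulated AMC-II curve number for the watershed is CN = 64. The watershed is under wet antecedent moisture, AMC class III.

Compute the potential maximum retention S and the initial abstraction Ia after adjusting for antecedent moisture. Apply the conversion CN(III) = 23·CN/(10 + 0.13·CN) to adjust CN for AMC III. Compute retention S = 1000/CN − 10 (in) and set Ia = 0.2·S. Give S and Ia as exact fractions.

S = 225/92 in ≈ 2.446 in; Ia = 45/92 in ≈ 0.489 in

Wet (AMC III): CN(III) = 23·64/(10 + 0.13·64) = 1472/(458/25) = 18400/229 ≈ 80.349
Retention S: 1000/CN − 10 with CN=80.349 → S = 225/92 ≈ 2.446 in
Ia = 0.2·(225/92) = 45/92 in ≈ 0.489 in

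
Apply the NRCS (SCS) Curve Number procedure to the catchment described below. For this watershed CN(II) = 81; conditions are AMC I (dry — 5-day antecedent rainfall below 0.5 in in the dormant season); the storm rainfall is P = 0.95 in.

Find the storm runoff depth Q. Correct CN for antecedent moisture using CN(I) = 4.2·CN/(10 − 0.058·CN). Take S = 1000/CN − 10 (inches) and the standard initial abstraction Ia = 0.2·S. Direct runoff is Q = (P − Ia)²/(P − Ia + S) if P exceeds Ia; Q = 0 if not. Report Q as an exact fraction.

Q = 0 in ≈ 0.000 in

Dry (AMC I): CN(I) = 4.2·81/(10 − 0.058·81) = (1701/5)/(2651/500) = 170100/2651 ≈ 64.164
Retention S: 1000/CN − 10 with CN=64.164 → S = 9500/1701 ≈ 5.585 in
Ia = 0.2S: 0.2·5.585 = 1.117 in (exactly 1900/1701)
P = 0.950 ≤ Ia = 1.117 in: entire storm abstracted, Q = 0.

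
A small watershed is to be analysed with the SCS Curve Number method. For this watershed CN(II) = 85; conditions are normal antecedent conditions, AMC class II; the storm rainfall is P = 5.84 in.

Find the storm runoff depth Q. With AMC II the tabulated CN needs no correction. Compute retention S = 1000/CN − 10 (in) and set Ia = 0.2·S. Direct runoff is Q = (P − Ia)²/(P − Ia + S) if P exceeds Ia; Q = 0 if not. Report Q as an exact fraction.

Q = 2719112/654925 in ≈ 4.152 in

Average conditions: CN = 85 (no AMC adjustment).
S = 1000/85 − 10 = 30/17 in ≈ 1.765 in
Ia = 0.2·(30/17) = 6/17 in ≈ 0.353 in
Excess rainfall: 5.840 − 0.353 = 5.487 in; P > Ia so Q > 0
Q = (2332/425)²/((2332/425) + 30/17) = (5438224/180625)/(3082/425) = 2719112/654925 in ≈ 4.152 in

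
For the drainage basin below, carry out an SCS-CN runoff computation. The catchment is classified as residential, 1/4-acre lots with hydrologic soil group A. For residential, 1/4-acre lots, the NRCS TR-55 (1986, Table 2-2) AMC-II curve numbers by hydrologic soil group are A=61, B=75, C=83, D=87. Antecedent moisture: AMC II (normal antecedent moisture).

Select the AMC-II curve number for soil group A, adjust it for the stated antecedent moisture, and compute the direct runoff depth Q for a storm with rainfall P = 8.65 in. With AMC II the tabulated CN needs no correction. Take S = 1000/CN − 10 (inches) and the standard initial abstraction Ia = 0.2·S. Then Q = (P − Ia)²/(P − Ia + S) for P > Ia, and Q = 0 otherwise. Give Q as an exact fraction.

Q = 80874049/20487460 in ≈ 3.947 in

NRCS table: residential, 1/4-acre lots, soil group A → CN(II) = 61
Average conditions: CN = 61 (no AMC adjustment).
S = 1000/61 − 10 = 390/61 in ≈ 6.393 in
Initial abstraction Ia = S/5 = (390/61)/5 = 78/61 ≈ 1.279 in
Excess rainfall: 8.650 − 1.279 = 7.371 in; P > Ia so Q > 0
Runoff Q = (P−Ia)²/(P−Ia+S) = (7.371)²/(7.371+6.393) = 80874049/20487460 ≈ 3.947 in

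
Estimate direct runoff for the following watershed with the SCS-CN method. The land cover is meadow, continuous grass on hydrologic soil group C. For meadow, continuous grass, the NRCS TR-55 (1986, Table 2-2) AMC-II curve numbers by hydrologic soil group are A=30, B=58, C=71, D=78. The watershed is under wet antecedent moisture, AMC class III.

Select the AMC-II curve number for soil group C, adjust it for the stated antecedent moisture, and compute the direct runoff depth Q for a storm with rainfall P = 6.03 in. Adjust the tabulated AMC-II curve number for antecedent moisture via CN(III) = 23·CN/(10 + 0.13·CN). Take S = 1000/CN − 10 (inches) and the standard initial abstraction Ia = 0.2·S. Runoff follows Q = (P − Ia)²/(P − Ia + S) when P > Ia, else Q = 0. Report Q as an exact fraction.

Q = 858771036601/198686946700 in ≈ 4.322 in

NRCS table: meadow, continuous grass, soil group C → CN(II) = 71
Adjust CN=71 to AMC III: 23·71/(10 + 0.13·71) → 1633 ÷ (1923/100) = 163300/1923 ≈ 84.919
S = 1000/(163300/1923) − 10 = 2900/1633 in ≈ 1.776 in
Ia = 0.2·(2900/1633) = 580/1633 in ≈ 0.355 in
P − Ia = 6.030 − 0.355 = 926699/163300 ≈ 5.675 in (> 0, runoff occurs)
Q: (926699/163300)² ÷ (1216699/163300) = 858771036601/198686946700 in (≈ 4.322 in)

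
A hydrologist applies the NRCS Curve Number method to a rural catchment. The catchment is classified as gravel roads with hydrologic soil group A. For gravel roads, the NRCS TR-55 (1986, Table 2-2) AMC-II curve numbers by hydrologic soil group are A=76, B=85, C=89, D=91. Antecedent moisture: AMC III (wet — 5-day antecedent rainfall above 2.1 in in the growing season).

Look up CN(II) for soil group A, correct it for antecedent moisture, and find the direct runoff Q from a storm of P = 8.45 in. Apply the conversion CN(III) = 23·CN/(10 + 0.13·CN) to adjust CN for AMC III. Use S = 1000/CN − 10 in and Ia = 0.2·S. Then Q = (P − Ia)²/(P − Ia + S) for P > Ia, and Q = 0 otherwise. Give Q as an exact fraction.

NRCS table: gravel roads, soil group A → CN(II) = 76
CN(III) from CN(II)=76: (23·76)/(10 + 0.13·76) = 43700/497 ≈ 87.928
Retention S: 1000/CN − 10 with CN=87.928 → S = 600/437 ≈ 1.373 in
Initial abstraction Ia = S/5 = (600/437)/5 = 120/437 ≈ 0.275 in
Since P=8.450 > Ia=0.275: effective rainfall P−Ia = 71453/8740 in
Runoff Q = (P−Ia)²/(P−Ia+S) = (8.175)²/(8.175+1.373) = 5105531209/729379220 ≈ 7.000 in

Q = 5105531209/729379220 in ≈ 7.000 in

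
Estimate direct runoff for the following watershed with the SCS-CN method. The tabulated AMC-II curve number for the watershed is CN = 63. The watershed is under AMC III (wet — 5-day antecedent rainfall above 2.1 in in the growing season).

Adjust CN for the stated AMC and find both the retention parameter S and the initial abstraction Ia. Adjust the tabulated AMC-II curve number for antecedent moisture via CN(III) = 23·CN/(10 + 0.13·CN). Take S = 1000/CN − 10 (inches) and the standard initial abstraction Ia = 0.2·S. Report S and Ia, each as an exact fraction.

Wet (AMC III): CN(III) = 23·63/(10 + 0.13·63) = 1449/(1819/100) = 144900/1819 ≈ 79.659
S = 1000/(144900/1819) − 10 = 3700/1449 in ≈ 2.553 in
Ia = 0.2·(3700/1449) = 740/1449 in ≈ 0.511 in

S = 3700/1449 in ≈ 2.553 in; Ia = 740/1449 in ≈ 0.511 in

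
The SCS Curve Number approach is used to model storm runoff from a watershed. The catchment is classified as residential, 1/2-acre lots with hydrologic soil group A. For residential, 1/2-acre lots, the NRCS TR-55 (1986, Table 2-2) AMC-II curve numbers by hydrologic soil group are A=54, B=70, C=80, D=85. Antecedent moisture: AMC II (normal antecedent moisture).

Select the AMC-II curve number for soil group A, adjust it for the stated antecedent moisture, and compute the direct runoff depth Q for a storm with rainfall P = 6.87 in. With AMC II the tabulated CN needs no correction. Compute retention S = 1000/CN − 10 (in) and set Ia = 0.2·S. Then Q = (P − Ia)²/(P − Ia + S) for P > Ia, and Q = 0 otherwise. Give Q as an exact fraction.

NRCS table: residential, 1/2-acre lots, soil group A → CN(II) = 54
CN(II) = 54; AMC II needs no correction.
Max retention: S = 1000/54 − 10 = 230/27 in (≈ 8.519 in)
Ia = 0.2·(230/27) = 46/27 in ≈ 1.704 in
Since P=6.870 > Ia=1.704: effective rainfall P−Ia = 13949/2700 in
Runoff Q = (P−Ia)²/(P−Ia+S) = (5.166)²/(5.166+8.519) = 194574601/99762300 ≈ 1.950 in

Q = 194574601/99762300 in ≈ 1.950 in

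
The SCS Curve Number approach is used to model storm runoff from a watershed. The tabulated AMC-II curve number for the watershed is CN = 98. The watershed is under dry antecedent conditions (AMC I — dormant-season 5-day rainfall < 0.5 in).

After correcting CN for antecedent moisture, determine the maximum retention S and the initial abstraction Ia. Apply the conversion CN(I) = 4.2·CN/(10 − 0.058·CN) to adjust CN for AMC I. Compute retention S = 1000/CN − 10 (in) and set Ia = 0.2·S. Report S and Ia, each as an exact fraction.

Dry (AMC I): CN(I) = 4.2·98/(10 − 0.058·98) = (2058/5)/(1079/250) = 102900/1079 ≈ 95.366
Retention S: 1000/CN − 10 with CN=95.366 → S = 500/1029 ≈ 0.486 in
Ia = 0.2·(500/1029) = 100/1029 in ≈ 0.097 in

S = 500/1029 in ≈ 0.486 in; Ia = 100/1029 in ≈ 0.097 in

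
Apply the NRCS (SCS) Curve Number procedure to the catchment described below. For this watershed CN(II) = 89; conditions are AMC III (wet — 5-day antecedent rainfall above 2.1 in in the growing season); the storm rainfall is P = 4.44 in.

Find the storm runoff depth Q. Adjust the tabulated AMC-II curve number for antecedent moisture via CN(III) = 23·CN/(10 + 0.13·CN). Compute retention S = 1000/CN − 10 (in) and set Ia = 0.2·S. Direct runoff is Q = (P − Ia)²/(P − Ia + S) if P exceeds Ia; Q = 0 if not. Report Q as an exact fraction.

Wet (AMC III): CN(III) = 23·89/(10 + 0.13·89) = 2047/(2157/100) = 204700/2157 ≈ 94.900
Retention S: 1000/CN − 10 with CN=94.900 → S = 1100/2047 ≈ 0.537 in
Initial abstraction Ia = S/5 = (1100/2047)/5 = 220/2047 ≈ 0.107 in
Since P=4.440 > Ia=0.107: effective rainfall P−Ia = 221717/51175 in
Runoff Q = (P−Ia)²/(P−Ia+S) = (4.333)²/(4.333+0.537) = 49158428089/12753679975 ≈ 3.854 in

Q = 49158428089/12753679975 in ≈ 3.854 in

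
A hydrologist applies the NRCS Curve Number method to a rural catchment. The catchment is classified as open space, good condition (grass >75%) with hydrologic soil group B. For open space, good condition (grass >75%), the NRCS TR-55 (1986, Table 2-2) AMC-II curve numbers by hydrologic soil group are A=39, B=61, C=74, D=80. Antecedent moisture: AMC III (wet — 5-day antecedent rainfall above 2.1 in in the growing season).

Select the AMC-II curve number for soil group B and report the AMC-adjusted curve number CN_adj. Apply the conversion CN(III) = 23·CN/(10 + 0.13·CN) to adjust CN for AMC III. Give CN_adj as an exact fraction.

NRCS table: open space, good condition (grass >75%), soil group B → CN(II) = 61
Wet (AMC III): CN(III) = 23·61/(10 + 0.13·61) = 1403/(1793/100) = 140300/1793 ≈ 78.249

CN_adj = 140300/1793 ≈ 78.249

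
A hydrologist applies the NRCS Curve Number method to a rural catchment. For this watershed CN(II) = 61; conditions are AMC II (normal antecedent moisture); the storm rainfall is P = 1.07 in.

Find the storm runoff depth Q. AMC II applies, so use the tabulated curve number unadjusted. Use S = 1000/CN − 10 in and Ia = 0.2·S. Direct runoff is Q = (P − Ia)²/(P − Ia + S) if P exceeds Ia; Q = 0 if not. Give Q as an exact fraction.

Q = 0 in ≈ 0.000 in

AMC II — tabulated CN = 61 applies directly.
S = 1000/61 − 10 = 390/61 in ≈ 6.393 in
Ia = 0.2·(390/61) = 78/61 in ≈ 1.279 in
P = 1.070 ≤ Ia = 1.279 in: entire storm abstracted, Q = 0.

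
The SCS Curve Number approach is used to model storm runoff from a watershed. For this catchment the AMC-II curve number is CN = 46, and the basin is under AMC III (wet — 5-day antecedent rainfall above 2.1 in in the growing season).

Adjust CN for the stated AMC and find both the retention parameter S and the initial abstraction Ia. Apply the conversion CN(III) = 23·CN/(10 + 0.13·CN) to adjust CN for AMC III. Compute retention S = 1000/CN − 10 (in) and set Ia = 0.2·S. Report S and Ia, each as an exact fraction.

CN(III) from CN(II)=46: (23·46)/(10 + 0.13·46) = 52900/799 ≈ 66.208
Retention S: 1000/CN − 10 with CN=66.208 → S = 2700/529 ≈ 5.104 in
Ia = 0.2S: 0.2·5.104 = 1.021 in (exactly 540/529)

S = 2700/529 in ≈ 5.104 in; Ia = 540/529 in ≈ 1.021 in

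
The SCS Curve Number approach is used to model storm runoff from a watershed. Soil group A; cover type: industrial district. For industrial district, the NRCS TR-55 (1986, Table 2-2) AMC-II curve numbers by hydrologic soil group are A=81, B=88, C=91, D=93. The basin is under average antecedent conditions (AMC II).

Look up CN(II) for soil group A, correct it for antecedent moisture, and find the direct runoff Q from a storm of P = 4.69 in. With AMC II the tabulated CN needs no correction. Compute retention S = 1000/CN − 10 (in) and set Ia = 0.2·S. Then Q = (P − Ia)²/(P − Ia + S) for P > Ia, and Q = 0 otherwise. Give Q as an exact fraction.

Q = 1168887721/430830900 in ≈ 2.713 in

NRCS table: industrial district, soil group A → CN(II) = 81
CN(II) = 81; AMC II needs no correction.
Retention S: 1000/CN − 10 with CN=81.000 → S = 190/81 ≈ 2.346 in
Ia = 0.2·(190/81) = 38/81 in ≈ 0.469 in
Since P=4.690 > Ia=0.469: effective rainfall P−Ia = 34189/8100 in
Runoff Q = (P−Ia)²/(P−Ia+S) = (4.221)²/(4.221+2.346) = 1168887721/430830900 ≈ 2.713 in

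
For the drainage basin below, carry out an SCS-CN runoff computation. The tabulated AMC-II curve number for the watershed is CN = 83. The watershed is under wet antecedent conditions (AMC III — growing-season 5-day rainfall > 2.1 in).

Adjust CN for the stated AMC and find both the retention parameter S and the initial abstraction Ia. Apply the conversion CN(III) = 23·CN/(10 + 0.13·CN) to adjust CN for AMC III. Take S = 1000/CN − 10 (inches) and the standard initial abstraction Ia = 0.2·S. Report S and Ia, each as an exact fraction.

S = 1700/1909 in ≈ 0.891 in; Ia = 340/1909 in ≈ 0.178 in

CN(III) from CN(II)=83: (23·83)/(10 + 0.13·83) = 190900/2079 ≈ 91.823
S = 1000/(190900/2079) − 10 = 1700/1909 in ≈ 0.891 in
Ia = 0.2S: 0.2·0.891 = 0.178 in (exactly 340/1909)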